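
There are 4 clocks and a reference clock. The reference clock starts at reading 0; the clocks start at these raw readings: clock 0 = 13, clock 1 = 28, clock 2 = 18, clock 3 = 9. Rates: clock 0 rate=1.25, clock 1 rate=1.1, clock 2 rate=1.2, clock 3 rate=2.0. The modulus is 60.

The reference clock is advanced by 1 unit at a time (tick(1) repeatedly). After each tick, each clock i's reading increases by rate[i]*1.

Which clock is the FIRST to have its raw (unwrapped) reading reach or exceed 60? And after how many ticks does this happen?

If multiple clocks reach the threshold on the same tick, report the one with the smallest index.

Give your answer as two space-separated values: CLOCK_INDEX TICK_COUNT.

Answer: 3 26

Derivation:
clock 0: start=13, rate=1.25, needs 60-13 = 47; ticks = ceil(47/1.25) = ceil(37.6000) = 38; reading at tick 38 = 13 + 1.25*38 = 60.5000
clock 1: start=28, rate=1.1, needs 60-28 = 32; ticks = ceil(32/1.1) = ceil(29.0909) = 30; reading at tick 30 = 28 + 1.1*30 = 61.0000
clock 2: start=18, rate=1.2, needs 60-18 = 42; ticks = ceil(42/1.2) = ceil(35.0000) = 35; reading at tick 35 = 18 + 1.2*35 = 60.0000
clock 3: start=9, rate=2.0, needs 60-9 = 51; ticks = ceil(51/2.0) = ceil(25.5000) = 26; reading at tick 26 = 9 + 2.0*26 = 61.0000
Minimum tick count = 26; winners = [3]; smallest index = 3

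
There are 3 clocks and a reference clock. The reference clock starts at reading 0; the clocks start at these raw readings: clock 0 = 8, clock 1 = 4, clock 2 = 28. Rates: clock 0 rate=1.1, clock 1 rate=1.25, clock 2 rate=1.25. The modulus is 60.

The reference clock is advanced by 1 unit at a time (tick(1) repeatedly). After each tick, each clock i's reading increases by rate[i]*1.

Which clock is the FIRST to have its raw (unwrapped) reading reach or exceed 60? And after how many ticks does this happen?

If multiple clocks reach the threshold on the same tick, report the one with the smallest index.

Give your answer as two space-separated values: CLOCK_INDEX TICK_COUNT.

clock 0: start=8, rate=1.1, needs 60-8 = 52; ticks = ceil(52/1.1) = ceil(47.2727) = 48; reading at tick 48 = 8 + 1.1*48 = 60.8000
clock 1: start=4, rate=1.25, needs 60-4 = 56; ticks = ceil(56/1.25) = ceil(44.8000) = 45; reading at tick 45 = 4 + 1.25*45 = 60.2500
clock 2: start=28, rate=1.25, needs 60-28 = 32; ticks = ceil(32/1.25) = ceil(25.6000) = 26; reading at tick 26 = 28 + 1.25*26 = 60.5000
Minimum tick count = 26; winners = [2]; smallest index = 2

Answer: 2 26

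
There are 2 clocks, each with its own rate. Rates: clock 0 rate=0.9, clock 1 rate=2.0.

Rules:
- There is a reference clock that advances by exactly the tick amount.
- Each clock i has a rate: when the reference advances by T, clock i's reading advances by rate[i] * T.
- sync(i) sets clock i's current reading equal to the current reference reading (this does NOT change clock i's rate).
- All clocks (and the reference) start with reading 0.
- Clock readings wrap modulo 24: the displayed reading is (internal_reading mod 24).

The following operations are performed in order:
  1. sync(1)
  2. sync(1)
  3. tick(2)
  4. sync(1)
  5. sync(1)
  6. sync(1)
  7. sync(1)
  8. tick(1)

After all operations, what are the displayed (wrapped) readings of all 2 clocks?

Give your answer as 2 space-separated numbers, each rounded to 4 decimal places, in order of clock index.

Answer: 2.7000 4.0000

Derivation:
After op 1 sync(1): ref=0.0000 raw=[0.0000 0.0000]
After op 2 sync(1): ref=0.0000 raw=[0.0000 0.0000]
After op 3 tick(2): ref=2.0000 raw=[1.8000 4.0000]
After op 4 sync(1): ref=2.0000 raw=[1.8000 2.0000]
After op 5 sync(1): ref=2.0000 raw=[1.8000 2.0000]
After op 6 sync(1): ref=2.0000 raw=[1.8000 2.0000]
After op 7 sync(1): ref=2.0000 raw=[1.8000 2.0000]
After op 8 tick(1): ref=3.0000 raw=[2.7000 4.0000]
Wrap final raw readings (mod 24): 2.7000 mod 24 = 2.7000; 4.0000 mod 24 = 4.0000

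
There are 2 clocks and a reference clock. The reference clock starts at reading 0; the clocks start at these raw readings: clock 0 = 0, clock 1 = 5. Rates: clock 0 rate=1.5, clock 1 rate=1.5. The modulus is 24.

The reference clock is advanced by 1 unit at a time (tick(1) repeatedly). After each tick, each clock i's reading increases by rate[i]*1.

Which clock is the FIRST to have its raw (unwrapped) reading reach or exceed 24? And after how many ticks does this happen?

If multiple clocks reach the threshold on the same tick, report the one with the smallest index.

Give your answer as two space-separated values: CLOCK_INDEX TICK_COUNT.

clock 0: start=0, rate=1.5, needs 24-0 = 24; ticks = ceil(24/1.5) = ceil(16.0000) = 16; reading at tick 16 = 0 + 1.5*16 = 24.0000
clock 1: start=5, rate=1.5, needs 24-5 = 19; ticks = ceil(19/1.5) = ceil(12.6667) = 13; reading at tick 13 = 5 + 1.5*13 = 24.5000
Minimum tick count = 13; winners = [1]; smallest index = 1

Answer: 1 13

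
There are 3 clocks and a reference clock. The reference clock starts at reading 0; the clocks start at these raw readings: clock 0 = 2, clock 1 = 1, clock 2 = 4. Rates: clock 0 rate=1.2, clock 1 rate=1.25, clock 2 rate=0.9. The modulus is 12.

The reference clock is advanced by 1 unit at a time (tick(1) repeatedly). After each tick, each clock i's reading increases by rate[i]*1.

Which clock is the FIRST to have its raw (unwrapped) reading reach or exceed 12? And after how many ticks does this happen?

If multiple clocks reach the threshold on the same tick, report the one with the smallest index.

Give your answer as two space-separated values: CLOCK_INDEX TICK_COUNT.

clock 0: start=2, rate=1.2, needs 12-2 = 10; ticks = ceil(10/1.2) = ceil(8.3333) = 9; reading at tick 9 = 2 + 1.2*9 = 12.8000
clock 1: start=1, rate=1.25, needs 12-1 = 11; ticks = ceil(11/1.25) = ceil(8.8000) = 9; reading at tick 9 = 1 + 1.25*9 = 12.2500
clock 2: start=4, rate=0.9, needs 12-4 = 8; ticks = ceil(8/0.9) = ceil(8.8889) = 9; reading at tick 9 = 4 + 0.9*9 = 12.1000
Minimum tick count = 9; winners = [0, 1, 2]; smallest index = 0

Answer: 0 9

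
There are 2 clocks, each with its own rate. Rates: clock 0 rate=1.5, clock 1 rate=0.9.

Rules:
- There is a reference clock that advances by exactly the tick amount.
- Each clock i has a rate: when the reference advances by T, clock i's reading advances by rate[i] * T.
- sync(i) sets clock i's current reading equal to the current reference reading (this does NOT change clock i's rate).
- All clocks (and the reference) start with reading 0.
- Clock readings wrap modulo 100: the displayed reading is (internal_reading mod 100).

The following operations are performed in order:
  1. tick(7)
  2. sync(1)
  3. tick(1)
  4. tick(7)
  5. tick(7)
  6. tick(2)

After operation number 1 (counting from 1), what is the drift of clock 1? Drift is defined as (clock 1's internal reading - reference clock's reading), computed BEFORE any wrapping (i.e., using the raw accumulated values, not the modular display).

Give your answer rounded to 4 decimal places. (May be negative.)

Answer: -0.7000

Derivation:
After op 1 tick(7): ref=7.0000 raw=[10.5000 6.3000]
Drift of clock 1 after op 1: 6.3000 - 7.0000 = -0.7000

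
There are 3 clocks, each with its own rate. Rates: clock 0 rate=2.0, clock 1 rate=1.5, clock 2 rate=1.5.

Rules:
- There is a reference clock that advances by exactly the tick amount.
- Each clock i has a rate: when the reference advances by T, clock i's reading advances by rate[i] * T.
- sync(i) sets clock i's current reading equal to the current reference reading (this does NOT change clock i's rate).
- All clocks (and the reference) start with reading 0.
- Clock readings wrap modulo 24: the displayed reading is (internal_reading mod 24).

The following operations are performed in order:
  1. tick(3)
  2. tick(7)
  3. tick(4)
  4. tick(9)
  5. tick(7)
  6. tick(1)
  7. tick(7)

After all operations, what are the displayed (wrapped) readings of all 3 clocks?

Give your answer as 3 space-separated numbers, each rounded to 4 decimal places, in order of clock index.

After op 1 tick(3): ref=3.0000 raw=[6.0000 4.5000 4.5000]
After op 2 tick(7): ref=10.0000 raw=[20.0000 15.0000 15.0000]
After op 3 tick(4): ref=14.0000 raw=[28.0000 21.0000 21.0000]
After op 4 tick(9): ref=23.0000 raw=[46.0000 34.5000 34.5000]
After op 5 tick(7): ref=30.0000 raw=[60.0000 45.0000 45.0000]
After op 6 tick(1): ref=31.0000 raw=[62.0000 46.5000 46.5000]
After op 7 tick(7): ref=38.0000 raw=[76.0000 57.0000 57.0000]
Wrap final raw readings (mod 24): 76.0000 mod 24 = 4.0000; 57.0000 mod 24 = 9.0000; 57.0000 mod 24 = 9.0000

Answer: 4.0000 9.0000 9.0000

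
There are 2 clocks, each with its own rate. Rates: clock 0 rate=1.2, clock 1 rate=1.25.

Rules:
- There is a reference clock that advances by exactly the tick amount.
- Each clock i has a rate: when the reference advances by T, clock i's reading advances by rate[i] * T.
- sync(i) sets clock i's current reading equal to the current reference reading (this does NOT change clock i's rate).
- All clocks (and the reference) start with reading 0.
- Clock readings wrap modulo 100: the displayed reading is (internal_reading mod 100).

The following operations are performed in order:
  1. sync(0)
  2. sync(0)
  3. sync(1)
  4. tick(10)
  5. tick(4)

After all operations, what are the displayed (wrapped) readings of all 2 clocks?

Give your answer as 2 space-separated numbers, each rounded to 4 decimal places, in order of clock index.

After op 1 sync(0): ref=0.0000 raw=[0.0000 0.0000]
After op 2 sync(0): ref=0.0000 raw=[0.0000 0.0000]
After op 3 sync(1): ref=0.0000 raw=[0.0000 0.0000]
After op 4 tick(10): ref=10.0000 raw=[12.0000 12.5000]
After op 5 tick(4): ref=14.0000 raw=[16.8000 17.5000]
Wrap final raw readings (mod 100): 16.8000 mod 100 = 16.8000; 17.5000 mod 100 = 17.5000

Answer: 16.8000 17.5000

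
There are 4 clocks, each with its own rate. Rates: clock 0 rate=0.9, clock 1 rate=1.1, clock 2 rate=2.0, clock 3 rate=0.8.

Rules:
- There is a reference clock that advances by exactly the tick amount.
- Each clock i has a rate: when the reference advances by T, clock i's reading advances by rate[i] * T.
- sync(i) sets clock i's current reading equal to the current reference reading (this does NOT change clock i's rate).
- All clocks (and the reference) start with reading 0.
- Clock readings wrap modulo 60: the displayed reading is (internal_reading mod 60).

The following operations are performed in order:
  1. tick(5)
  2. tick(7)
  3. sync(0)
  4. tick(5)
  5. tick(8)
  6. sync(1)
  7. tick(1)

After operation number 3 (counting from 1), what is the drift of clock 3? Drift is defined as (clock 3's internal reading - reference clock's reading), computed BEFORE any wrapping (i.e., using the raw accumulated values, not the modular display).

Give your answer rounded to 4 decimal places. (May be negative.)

Answer: -2.4000

Derivation:
After op 1 tick(5): ref=5.0000 raw=[4.5000 5.5000 10.0000 4.0000]
After op 2 tick(7): ref=12.0000 raw=[10.8000 13.2000 24.0000 9.6000]
After op 3 sync(0): ref=12.0000 raw=[12.0000 13.2000 24.0000 9.6000]
Drift of clock 3 after op 3: 9.6000 - 12.0000 = -2.4000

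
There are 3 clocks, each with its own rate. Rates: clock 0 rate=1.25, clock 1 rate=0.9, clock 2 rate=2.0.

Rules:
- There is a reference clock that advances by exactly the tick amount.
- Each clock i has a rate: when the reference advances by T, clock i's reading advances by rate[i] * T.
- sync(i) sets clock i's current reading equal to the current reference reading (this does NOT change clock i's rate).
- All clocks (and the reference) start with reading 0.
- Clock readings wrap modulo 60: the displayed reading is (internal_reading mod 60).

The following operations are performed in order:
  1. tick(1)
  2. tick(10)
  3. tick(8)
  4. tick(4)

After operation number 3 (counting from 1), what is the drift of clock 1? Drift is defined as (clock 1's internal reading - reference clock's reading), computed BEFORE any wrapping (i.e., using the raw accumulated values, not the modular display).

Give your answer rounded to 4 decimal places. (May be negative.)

Answer: -1.9000

Derivation:
After op 1 tick(1): ref=1.0000 raw=[1.2500 0.9000 2.0000]
After op 2 tick(10): ref=11.0000 raw=[13.7500 9.9000 22.0000]
After op 3 tick(8): ref=19.0000 raw=[23.7500 17.1000 38.0000]
Drift of clock 1 after op 3: 17.1000 - 19.0000 = -1.9000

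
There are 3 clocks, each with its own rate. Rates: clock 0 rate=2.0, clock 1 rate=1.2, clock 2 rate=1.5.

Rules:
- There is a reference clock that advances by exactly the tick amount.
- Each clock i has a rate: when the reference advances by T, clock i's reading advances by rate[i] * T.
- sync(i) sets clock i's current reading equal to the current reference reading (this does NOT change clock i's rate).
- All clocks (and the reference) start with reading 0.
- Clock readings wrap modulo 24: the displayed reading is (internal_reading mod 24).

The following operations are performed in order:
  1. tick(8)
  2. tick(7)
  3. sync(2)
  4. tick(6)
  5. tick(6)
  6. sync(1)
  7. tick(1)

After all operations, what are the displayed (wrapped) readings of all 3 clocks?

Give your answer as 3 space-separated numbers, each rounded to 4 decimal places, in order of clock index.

After op 1 tick(8): ref=8.0000 raw=[16.0000 9.6000 12.0000]
After op 2 tick(7): ref=15.0000 raw=[30.0000 18.0000 22.5000]
After op 3 sync(2): ref=15.0000 raw=[30.0000 18.0000 15.0000]
After op 4 tick(6): ref=21.0000 raw=[42.0000 25.2000 24.0000]
After op 5 tick(6): ref=27.0000 raw=[54.0000 32.4000 33.0000]
After op 6 sync(1): ref=27.0000 raw=[54.0000 27.0000 33.0000]
After op 7 tick(1): ref=28.0000 raw=[56.0000 28.2000 34.5000]
Wrap final raw readings (mod 24): 56.0000 mod 24 = 8.0000; 28.2000 mod 24 = 4.2000; 34.5000 mod 24 = 10.5000

Answer: 8.0000 4.2000 10.5000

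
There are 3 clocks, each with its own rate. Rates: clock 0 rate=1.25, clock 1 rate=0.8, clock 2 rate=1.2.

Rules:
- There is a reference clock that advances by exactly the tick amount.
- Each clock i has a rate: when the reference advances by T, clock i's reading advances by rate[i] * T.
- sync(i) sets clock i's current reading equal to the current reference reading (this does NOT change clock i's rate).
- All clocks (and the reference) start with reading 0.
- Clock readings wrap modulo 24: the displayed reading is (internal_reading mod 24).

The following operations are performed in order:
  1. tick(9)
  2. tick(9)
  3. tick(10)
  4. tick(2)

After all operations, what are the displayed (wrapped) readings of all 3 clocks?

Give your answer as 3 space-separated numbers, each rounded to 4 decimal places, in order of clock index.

After op 1 tick(9): ref=9.0000 raw=[11.2500 7.2000 10.8000]
After op 2 tick(9): ref=18.0000 raw=[22.5000 14.4000 21.6000]
After op 3 tick(10): ref=28.0000 raw=[35.0000 22.4000 33.6000]
After op 4 tick(2): ref=30.0000 raw=[37.5000 24.0000 36.0000]
Wrap final raw readings (mod 24): 37.5000 mod 24 = 13.5000; 24.0000 mod 24 = 0.0000; 36.0000 mod 24 = 12.0000

Answer: 13.5000 0.0000 12.0000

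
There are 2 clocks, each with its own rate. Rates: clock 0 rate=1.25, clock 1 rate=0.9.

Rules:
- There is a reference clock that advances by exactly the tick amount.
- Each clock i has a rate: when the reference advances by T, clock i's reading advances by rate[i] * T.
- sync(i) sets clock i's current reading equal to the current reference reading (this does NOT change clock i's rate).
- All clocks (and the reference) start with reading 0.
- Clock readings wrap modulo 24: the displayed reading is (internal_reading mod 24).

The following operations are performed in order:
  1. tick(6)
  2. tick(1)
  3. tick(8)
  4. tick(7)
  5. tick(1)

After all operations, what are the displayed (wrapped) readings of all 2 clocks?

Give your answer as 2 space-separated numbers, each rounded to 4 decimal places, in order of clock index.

Answer: 4.7500 20.7000

Derivation:
After op 1 tick(6): ref=6.0000 raw=[7.5000 5.4000]
After op 2 tick(1): ref=7.0000 raw=[8.7500 6.3000]
After op 3 tick(8): ref=15.0000 raw=[18.7500 13.5000]
After op 4 tick(7): ref=22.0000 raw=[27.5000 19.8000]
After op 5 tick(1): ref=23.0000 raw=[28.7500 20.7000]
Wrap final raw readings (mod 24): 28.7500 mod 24 = 4.7500; 20.7000 mod 24 = 20.7000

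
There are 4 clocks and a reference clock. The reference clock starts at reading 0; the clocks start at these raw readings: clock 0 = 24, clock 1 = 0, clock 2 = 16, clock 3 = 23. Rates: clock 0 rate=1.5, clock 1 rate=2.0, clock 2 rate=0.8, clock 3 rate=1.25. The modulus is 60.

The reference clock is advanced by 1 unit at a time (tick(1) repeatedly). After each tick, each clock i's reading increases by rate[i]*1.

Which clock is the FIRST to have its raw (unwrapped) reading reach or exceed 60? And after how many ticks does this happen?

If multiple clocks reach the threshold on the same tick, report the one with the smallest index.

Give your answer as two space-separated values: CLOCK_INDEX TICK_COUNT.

Answer: 0 24

Derivation:
clock 0: start=24, rate=1.5, needs 60-24 = 36; ticks = ceil(36/1.5) = ceil(24.0000) = 24; reading at tick 24 = 24 + 1.5*24 = 60.0000
clock 1: start=0, rate=2.0, needs 60-0 = 60; ticks = ceil(60/2.0) = ceil(30.0000) = 30; reading at tick 30 = 0 + 2.0*30 = 60.0000
clock 2: start=16, rate=0.8, needs 60-16 = 44; ticks = ceil(44/0.8) = ceil(55.0000) = 55; reading at tick 55 = 16 + 0.8*55 = 60.0000
clock 3: start=23, rate=1.25, needs 60-23 = 37; ticks = ceil(37/1.25) = ceil(29.6000) = 30; reading at tick 30 = 23 + 1.25*30 = 60.5000
Minimum tick count = 24; winners = [0]; smallest index = 0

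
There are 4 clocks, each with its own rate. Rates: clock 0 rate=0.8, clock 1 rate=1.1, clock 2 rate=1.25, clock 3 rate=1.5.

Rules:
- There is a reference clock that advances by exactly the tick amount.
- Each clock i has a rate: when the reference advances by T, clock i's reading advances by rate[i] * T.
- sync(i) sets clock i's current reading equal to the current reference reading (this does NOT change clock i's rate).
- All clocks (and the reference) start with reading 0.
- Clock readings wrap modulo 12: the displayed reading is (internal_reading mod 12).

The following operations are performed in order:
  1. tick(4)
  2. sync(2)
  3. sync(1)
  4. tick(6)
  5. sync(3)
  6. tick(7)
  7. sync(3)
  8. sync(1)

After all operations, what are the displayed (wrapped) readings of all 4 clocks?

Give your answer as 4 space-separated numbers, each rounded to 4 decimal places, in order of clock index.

Answer: 1.6000 5.0000 8.2500 5.0000

Derivation:
After op 1 tick(4): ref=4.0000 raw=[3.2000 4.4000 5.0000 6.0000]
After op 2 sync(2): ref=4.0000 raw=[3.2000 4.4000 4.0000 6.0000]
After op 3 sync(1): ref=4.0000 raw=[3.2000 4.0000 4.0000 6.0000]
After op 4 tick(6): ref=10.0000 raw=[8.0000 10.6000 11.5000 15.0000]
After op 5 sync(3): ref=10.0000 raw=[8.0000 10.6000 11.5000 10.0000]
After op 6 tick(7): ref=17.0000 raw=[13.6000 18.3000 20.2500 20.5000]
After op 7 sync(3): ref=17.0000 raw=[13.6000 18.3000 20.2500 17.0000]
After op 8 sync(1): ref=17.0000 raw=[13.6000 17.0000 20.2500 17.0000]
Wrap final raw readings (mod 12): 13.6000 mod 12 = 1.6000; 17.0000 mod 12 = 5.0000; 20.2500 mod 12 = 8.2500; 17.0000 mod 12 = 5.0000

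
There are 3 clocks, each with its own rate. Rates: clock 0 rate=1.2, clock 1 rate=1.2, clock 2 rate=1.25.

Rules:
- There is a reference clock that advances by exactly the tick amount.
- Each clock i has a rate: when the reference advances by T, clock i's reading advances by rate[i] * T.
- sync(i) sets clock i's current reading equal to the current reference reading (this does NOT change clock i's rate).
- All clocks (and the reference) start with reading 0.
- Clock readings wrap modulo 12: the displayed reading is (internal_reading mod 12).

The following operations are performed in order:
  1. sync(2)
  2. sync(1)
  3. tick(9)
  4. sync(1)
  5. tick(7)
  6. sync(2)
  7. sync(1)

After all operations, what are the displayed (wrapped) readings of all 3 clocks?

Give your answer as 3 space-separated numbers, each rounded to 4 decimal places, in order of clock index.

After op 1 sync(2): ref=0.0000 raw=[0.0000 0.0000 0.0000]
After op 2 sync(1): ref=0.0000 raw=[0.0000 0.0000 0.0000]
After op 3 tick(9): ref=9.0000 raw=[10.8000 10.8000 11.2500]
After op 4 sync(1): ref=9.0000 raw=[10.8000 9.0000 11.2500]
After op 5 tick(7): ref=16.0000 raw=[19.2000 17.4000 20.0000]
After op 6 sync(2): ref=16.0000 raw=[19.2000 17.4000 16.0000]
After op 7 sync(1): ref=16.0000 raw=[19.2000 16.0000 16.0000]
Wrap final raw readings (mod 12): 19.2000 mod 12 = 7.2000; 16.0000 mod 12 = 4.0000; 16.0000 mod 12 = 4.0000

Answer: 7.2000 4.0000 4.0000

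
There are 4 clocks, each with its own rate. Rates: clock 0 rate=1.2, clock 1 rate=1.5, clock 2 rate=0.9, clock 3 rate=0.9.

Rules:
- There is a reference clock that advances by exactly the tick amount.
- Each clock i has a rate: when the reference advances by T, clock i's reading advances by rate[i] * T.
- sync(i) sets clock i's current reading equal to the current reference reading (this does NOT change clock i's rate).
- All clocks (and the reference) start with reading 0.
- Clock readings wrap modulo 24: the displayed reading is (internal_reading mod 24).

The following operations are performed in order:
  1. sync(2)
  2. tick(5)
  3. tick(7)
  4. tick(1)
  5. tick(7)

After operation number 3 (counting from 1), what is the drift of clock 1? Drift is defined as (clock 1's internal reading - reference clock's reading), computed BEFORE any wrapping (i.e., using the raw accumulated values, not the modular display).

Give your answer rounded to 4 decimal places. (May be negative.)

Answer: 6.0000

Derivation:
After op 1 sync(2): ref=0.0000 raw=[0.0000 0.0000 0.0000 0.0000]
After op 2 tick(5): ref=5.0000 raw=[6.0000 7.5000 4.5000 4.5000]
After op 3 tick(7): ref=12.0000 raw=[14.4000 18.0000 10.8000 10.8000]
Drift of clock 1 after op 3: 18.0000 - 12.0000 = 6.0000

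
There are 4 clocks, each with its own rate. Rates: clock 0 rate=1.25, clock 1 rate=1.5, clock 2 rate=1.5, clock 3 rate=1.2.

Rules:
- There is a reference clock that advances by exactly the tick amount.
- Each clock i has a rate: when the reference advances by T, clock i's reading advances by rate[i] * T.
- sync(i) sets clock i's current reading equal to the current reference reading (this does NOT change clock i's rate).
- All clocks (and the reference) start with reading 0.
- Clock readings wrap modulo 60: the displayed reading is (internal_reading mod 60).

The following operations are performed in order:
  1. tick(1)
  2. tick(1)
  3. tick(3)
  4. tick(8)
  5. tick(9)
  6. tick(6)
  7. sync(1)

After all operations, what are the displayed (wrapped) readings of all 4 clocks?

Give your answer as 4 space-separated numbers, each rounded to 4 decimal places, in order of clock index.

Answer: 35.0000 28.0000 42.0000 33.6000

Derivation:
After op 1 tick(1): ref=1.0000 raw=[1.2500 1.5000 1.5000 1.2000]
After op 2 tick(1): ref=2.0000 raw=[2.5000 3.0000 3.0000 2.4000]
After op 3 tick(3): ref=5.0000 raw=[6.2500 7.5000 7.5000 6.0000]
After op 4 tick(8): ref=13.0000 raw=[16.2500 19.5000 19.5000 15.6000]
After op 5 tick(9): ref=22.0000 raw=[27.5000 33.0000 33.0000 26.4000]
After op 6 tick(6): ref=28.0000 raw=[35.0000 42.0000 42.0000 33.6000]
After op 7 sync(1): ref=28.0000 raw=[35.0000 28.0000 42.0000 33.6000]
Wrap final raw readings (mod 60): 35.0000 mod 60 = 35.0000; 28.0000 mod 60 = 28.0000; 42.0000 mod 60 = 42.0000; 33.6000 mod 60 = 33.6000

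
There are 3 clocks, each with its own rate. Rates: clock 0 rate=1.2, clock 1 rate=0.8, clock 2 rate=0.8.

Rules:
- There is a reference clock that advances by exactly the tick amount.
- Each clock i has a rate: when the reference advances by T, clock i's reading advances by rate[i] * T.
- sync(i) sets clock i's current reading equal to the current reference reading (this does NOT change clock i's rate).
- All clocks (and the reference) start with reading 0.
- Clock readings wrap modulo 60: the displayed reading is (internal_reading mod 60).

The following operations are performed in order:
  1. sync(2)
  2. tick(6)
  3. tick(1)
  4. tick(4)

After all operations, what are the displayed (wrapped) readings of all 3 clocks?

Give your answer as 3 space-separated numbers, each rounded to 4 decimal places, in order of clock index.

Answer: 13.2000 8.8000 8.8000

Derivation:
After op 1 sync(2): ref=0.0000 raw=[0.0000 0.0000 0.0000]
After op 2 tick(6): ref=6.0000 raw=[7.2000 4.8000 4.8000]
After op 3 tick(1): ref=7.0000 raw=[8.4000 5.6000 5.6000]
After op 4 tick(4): ref=11.0000 raw=[13.2000 8.8000 8.8000]
Wrap final raw readings (mod 60): 13.2000 mod 60 = 13.2000; 8.8000 mod 60 = 8.8000; 8.8000 mod 60 = 8.8000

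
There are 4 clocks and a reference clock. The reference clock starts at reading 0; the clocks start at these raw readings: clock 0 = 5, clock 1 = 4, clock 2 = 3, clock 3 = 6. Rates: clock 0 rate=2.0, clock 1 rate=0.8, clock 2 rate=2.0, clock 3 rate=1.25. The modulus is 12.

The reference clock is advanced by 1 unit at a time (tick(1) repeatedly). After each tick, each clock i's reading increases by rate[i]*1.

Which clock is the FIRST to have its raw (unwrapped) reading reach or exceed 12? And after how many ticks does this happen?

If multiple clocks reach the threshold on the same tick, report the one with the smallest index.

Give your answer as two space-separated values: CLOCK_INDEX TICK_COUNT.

Answer: 0 4

Derivation:
clock 0: start=5, rate=2.0, needs 12-5 = 7; ticks = ceil(7/2.0) = ceil(3.5000) = 4; reading at tick 4 = 5 + 2.0*4 = 13.0000
clock 1: start=4, rate=0.8, needs 12-4 = 8; ticks = ceil(8/0.8) = ceil(10.0000) = 10; reading at tick 10 = 4 + 0.8*10 = 12.0000
clock 2: start=3, rate=2.0, needs 12-3 = 9; ticks = ceil(9/2.0) = ceil(4.5000) = 5; reading at tick 5 = 3 + 2.0*5 = 13.0000
clock 3: start=6, rate=1.25, needs 12-6 = 6; ticks = ceil(6/1.25) = ceil(4.8000) = 5; reading at tick 5 = 6 + 1.25*5 = 12.2500
Minimum tick count = 4; winners = [0]; smallest index = 0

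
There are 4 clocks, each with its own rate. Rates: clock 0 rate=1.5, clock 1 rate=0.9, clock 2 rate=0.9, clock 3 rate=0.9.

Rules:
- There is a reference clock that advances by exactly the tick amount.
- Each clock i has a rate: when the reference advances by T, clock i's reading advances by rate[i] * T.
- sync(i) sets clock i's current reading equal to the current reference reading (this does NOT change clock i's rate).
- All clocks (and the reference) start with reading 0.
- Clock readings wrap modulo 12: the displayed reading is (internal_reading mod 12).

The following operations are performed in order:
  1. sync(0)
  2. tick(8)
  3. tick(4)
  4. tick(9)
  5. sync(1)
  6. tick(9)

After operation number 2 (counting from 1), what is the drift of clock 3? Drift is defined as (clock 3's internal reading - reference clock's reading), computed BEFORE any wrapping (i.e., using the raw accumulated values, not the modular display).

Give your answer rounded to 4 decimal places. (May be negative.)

Answer: -0.8000

Derivation:
After op 1 sync(0): ref=0.0000 raw=[0.0000 0.0000 0.0000 0.0000]
After op 2 tick(8): ref=8.0000 raw=[12.0000 7.2000 7.2000 7.2000]
Drift of clock 3 after op 2: 7.2000 - 8.0000 = -0.8000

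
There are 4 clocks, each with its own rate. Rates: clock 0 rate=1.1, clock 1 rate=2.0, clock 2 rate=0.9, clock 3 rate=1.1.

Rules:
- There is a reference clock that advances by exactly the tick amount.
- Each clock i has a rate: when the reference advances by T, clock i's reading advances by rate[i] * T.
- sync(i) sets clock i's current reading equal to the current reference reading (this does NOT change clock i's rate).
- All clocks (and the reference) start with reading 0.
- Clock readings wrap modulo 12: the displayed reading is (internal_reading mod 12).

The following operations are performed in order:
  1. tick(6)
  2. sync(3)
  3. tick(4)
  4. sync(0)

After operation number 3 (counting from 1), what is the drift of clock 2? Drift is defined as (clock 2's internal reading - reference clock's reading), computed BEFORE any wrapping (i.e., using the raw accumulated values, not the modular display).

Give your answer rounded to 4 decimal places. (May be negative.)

After op 1 tick(6): ref=6.0000 raw=[6.6000 12.0000 5.4000 6.6000]
After op 2 sync(3): ref=6.0000 raw=[6.6000 12.0000 5.4000 6.0000]
After op 3 tick(4): ref=10.0000 raw=[11.0000 20.0000 9.0000 10.4000]
Drift of clock 2 after op 3: 9.0000 - 10.0000 = -1.0000

Answer: -1.0000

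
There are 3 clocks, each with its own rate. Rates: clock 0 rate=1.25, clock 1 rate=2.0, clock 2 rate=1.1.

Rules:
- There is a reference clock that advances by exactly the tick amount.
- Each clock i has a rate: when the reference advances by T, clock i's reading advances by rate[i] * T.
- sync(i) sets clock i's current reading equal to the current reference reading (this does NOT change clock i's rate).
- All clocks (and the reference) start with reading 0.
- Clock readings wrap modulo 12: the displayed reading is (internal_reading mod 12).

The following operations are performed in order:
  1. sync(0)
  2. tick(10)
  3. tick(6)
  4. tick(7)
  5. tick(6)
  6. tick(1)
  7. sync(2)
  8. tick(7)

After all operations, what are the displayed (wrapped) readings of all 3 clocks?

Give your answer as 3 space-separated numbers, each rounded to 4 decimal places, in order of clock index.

Answer: 10.2500 2.0000 1.7000

Derivation:
After op 1 sync(0): ref=0.0000 raw=[0.0000 0.0000 0.0000]
After op 2 tick(10): ref=10.0000 raw=[12.5000 20.0000 11.0000]
After op 3 tick(6): ref=16.0000 raw=[20.0000 32.0000 17.6000]
After op 4 tick(7): ref=23.0000 raw=[28.7500 46.0000 25.3000]
After op 5 tick(6): ref=29.0000 raw=[36.2500 58.0000 31.9000]
After op 6 tick(1): ref=30.0000 raw=[37.5000 60.0000 33.0000]
After op 7 sync(2): ref=30.0000 raw=[37.5000 60.0000 30.0000]
After op 8 tick(7): ref=37.0000 raw=[46.2500 74.0000 37.7000]
Wrap final raw readings (mod 12): 46.2500 mod 12 = 10.2500; 74.0000 mod 12 = 2.0000; 37.7000 mod 12 = 1.7000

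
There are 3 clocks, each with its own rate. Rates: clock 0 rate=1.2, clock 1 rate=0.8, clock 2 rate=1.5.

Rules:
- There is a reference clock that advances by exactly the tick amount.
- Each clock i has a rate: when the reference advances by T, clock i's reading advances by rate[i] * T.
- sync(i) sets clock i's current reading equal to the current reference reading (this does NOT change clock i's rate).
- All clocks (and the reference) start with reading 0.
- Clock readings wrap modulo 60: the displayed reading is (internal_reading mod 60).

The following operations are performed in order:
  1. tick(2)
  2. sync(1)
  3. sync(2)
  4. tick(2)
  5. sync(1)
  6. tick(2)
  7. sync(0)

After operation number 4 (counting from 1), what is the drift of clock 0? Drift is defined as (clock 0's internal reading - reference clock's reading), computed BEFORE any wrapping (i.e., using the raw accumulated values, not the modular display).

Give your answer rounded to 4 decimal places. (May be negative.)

Answer: 0.8000

Derivation:
After op 1 tick(2): ref=2.0000 raw=[2.4000 1.6000 3.0000]
After op 2 sync(1): ref=2.0000 raw=[2.4000 2.0000 3.0000]
After op 3 sync(2): ref=2.0000 raw=[2.4000 2.0000 2.0000]
After op 4 tick(2): ref=4.0000 raw=[4.8000 3.6000 5.0000]
Drift of clock 0 after op 4: 4.8000 - 4.0000 = 0.8000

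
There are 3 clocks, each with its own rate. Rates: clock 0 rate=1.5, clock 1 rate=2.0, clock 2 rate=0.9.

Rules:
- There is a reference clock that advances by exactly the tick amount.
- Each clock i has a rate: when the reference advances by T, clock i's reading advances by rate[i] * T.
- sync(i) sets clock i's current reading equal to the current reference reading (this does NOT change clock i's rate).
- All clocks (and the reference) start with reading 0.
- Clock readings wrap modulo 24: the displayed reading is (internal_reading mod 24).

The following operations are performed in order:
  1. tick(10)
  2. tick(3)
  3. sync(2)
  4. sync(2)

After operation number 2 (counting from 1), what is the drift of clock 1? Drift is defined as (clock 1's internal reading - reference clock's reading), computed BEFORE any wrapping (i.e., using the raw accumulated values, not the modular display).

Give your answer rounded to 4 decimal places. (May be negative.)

After op 1 tick(10): ref=10.0000 raw=[15.0000 20.0000 9.0000]
After op 2 tick(3): ref=13.0000 raw=[19.5000 26.0000 11.7000]
Drift of clock 1 after op 2: 26.0000 - 13.0000 = 13.0000

Answer: 13.0000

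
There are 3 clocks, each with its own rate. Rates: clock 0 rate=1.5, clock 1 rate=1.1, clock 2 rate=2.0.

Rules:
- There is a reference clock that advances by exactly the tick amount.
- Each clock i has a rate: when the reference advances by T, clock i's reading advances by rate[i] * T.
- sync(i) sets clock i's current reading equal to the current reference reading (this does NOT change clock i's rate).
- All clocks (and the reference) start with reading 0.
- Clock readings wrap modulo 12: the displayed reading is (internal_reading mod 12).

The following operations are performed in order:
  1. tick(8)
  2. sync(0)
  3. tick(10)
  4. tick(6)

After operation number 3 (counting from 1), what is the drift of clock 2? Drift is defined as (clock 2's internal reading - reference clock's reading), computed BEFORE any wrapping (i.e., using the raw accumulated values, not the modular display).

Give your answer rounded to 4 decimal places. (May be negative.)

After op 1 tick(8): ref=8.0000 raw=[12.0000 8.8000 16.0000]
After op 2 sync(0): ref=8.0000 raw=[8.0000 8.8000 16.0000]
After op 3 tick(10): ref=18.0000 raw=[23.0000 19.8000 36.0000]
Drift of clock 2 after op 3: 36.0000 - 18.0000 = 18.0000

Answer: 18.0000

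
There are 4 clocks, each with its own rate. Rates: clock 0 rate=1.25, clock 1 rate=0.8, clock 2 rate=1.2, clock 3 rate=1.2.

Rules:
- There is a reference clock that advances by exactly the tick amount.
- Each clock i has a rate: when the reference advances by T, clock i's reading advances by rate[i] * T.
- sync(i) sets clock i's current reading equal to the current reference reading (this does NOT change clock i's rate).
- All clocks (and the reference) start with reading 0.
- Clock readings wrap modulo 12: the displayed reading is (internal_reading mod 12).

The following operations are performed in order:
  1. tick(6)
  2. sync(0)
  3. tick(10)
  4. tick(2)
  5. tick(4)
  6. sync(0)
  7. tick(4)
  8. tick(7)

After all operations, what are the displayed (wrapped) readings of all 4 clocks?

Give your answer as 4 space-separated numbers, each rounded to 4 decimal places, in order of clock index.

Answer: 11.7500 2.4000 3.6000 3.6000

Derivation:
After op 1 tick(6): ref=6.0000 raw=[7.5000 4.8000 7.2000 7.2000]
After op 2 sync(0): ref=6.0000 raw=[6.0000 4.8000 7.2000 7.2000]
After op 3 tick(10): ref=16.0000 raw=[18.5000 12.8000 19.2000 19.2000]
After op 4 tick(2): ref=18.0000 raw=[21.0000 14.4000 21.6000 21.6000]
After op 5 tick(4): ref=22.0000 raw=[26.0000 17.6000 26.4000 26.4000]
After op 6 sync(0): ref=22.0000 raw=[22.0000 17.6000 26.4000 26.4000]
After op 7 tick(4): ref=26.0000 raw=[27.0000 20.8000 31.2000 31.2000]
After op 8 tick(7): ref=33.0000 raw=[35.7500 26.4000 39.6000 39.6000]
Wrap final raw readings (mod 12): 35.7500 mod 12 = 11.7500; 26.4000 mod 12 = 2.4000; 39.6000 mod 12 = 3.6000; 39.6000 mod 12 = 3.6000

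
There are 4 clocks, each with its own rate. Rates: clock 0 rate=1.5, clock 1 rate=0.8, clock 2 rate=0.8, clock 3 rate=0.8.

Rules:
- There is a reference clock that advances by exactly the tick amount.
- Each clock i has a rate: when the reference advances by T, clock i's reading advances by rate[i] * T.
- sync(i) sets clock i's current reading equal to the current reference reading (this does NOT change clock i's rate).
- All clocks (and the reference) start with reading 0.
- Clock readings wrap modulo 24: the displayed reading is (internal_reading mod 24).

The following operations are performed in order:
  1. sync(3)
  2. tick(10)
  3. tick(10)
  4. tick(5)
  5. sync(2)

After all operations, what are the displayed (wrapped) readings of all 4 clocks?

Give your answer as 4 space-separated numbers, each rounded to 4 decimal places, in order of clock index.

After op 1 sync(3): ref=0.0000 raw=[0.0000 0.0000 0.0000 0.0000]
After op 2 tick(10): ref=10.0000 raw=[15.0000 8.0000 8.0000 8.0000]
After op 3 tick(10): ref=20.0000 raw=[30.0000 16.0000 16.0000 16.0000]
After op 4 tick(5): ref=25.0000 raw=[37.5000 20.0000 20.0000 20.0000]
After op 5 sync(2): ref=25.0000 raw=[37.5000 20.0000 25.0000 20.0000]
Wrap final raw readings (mod 24): 37.5000 mod 24 = 13.5000; 20.0000 mod 24 = 20.0000; 25.0000 mod 24 = 1.0000; 20.0000 mod 24 = 20.0000

Answer: 13.5000 20.0000 1.0000 20.0000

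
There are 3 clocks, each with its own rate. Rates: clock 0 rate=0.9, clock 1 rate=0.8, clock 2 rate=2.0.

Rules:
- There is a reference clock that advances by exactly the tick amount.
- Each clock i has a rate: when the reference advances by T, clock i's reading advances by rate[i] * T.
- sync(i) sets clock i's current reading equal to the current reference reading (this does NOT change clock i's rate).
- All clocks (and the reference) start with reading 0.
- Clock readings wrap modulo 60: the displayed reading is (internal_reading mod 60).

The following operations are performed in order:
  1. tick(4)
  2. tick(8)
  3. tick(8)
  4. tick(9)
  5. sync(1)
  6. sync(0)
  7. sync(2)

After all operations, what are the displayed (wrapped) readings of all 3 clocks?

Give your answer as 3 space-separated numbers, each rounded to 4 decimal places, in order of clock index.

Answer: 29.0000 29.0000 29.0000

Derivation:
After op 1 tick(4): ref=4.0000 raw=[3.6000 3.2000 8.0000]
After op 2 tick(8): ref=12.0000 raw=[10.8000 9.6000 24.0000]
After op 3 tick(8): ref=20.0000 raw=[18.0000 16.0000 40.0000]
After op 4 tick(9): ref=29.0000 raw=[26.1000 23.2000 58.0000]
After op 5 sync(1): ref=29.0000 raw=[26.1000 29.0000 58.0000]
After op 6 sync(0): ref=29.0000 raw=[29.0000 29.0000 58.0000]
After op 7 sync(2): ref=29.0000 raw=[29.0000 29.0000 29.0000]
Wrap final raw readings (mod 60): 29.0000 mod 60 = 29.0000; 29.0000 mod 60 = 29.0000; 29.0000 mod 60 = 29.0000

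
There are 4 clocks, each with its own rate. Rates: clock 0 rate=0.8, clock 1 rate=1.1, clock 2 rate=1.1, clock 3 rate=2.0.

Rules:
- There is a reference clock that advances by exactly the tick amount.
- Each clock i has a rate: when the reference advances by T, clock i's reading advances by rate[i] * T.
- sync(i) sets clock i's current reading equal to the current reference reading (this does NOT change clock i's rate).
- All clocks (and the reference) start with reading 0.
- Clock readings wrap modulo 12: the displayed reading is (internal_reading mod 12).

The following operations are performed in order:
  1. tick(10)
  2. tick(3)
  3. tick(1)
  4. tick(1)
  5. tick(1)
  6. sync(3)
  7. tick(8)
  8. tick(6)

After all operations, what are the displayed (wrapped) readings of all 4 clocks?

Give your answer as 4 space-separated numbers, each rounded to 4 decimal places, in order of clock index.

After op 1 tick(10): ref=10.0000 raw=[8.0000 11.0000 11.0000 20.0000]
After op 2 tick(3): ref=13.0000 raw=[10.4000 14.3000 14.3000 26.0000]
After op 3 tick(1): ref=14.0000 raw=[11.2000 15.4000 15.4000 28.0000]
After op 4 tick(1): ref=15.0000 raw=[12.0000 16.5000 16.5000 30.0000]
After op 5 tick(1): ref=16.0000 raw=[12.8000 17.6000 17.6000 32.0000]
After op 6 sync(3): ref=16.0000 raw=[12.8000 17.6000 17.6000 16.0000]
After op 7 tick(8): ref=24.0000 raw=[19.2000 26.4000 26.4000 32.0000]
After op 8 tick(6): ref=30.0000 raw=[24.0000 33.0000 33.0000 44.0000]
Wrap final raw readings (mod 12): 24.0000 mod 12 = 0.0000; 33.0000 mod 12 = 9.0000; 33.0000 mod 12 = 9.0000; 44.0000 mod 12 = 8.0000

Answer: 0.0000 9.0000 9.0000 8.0000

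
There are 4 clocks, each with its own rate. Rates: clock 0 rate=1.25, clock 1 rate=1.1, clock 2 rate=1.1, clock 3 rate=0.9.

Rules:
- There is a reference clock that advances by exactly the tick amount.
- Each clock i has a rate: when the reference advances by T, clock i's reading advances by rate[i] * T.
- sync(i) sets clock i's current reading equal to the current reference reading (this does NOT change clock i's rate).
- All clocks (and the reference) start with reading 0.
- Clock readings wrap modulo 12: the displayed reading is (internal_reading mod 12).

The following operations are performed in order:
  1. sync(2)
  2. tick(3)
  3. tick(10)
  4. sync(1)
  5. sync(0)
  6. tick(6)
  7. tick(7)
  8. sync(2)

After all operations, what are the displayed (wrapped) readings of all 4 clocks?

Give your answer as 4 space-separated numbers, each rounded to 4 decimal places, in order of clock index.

Answer: 5.2500 3.3000 2.0000 11.4000

Derivation:
After op 1 sync(2): ref=0.0000 raw=[0.0000 0.0000 0.0000 0.0000]
After op 2 tick(3): ref=3.0000 raw=[3.7500 3.3000 3.3000 2.7000]
After op 3 tick(10): ref=13.0000 raw=[16.2500 14.3000 14.3000 11.7000]
After op 4 sync(1): ref=13.0000 raw=[16.2500 13.0000 14.3000 11.7000]
After op 5 sync(0): ref=13.0000 raw=[13.0000 13.0000 14.3000 11.7000]
After op 6 tick(6): ref=19.0000 raw=[20.5000 19.6000 20.9000 17.1000]
After op 7 tick(7): ref=26.0000 raw=[29.2500 27.3000 28.6000 23.4000]
After op 8 sync(2): ref=26.0000 raw=[29.2500 27.3000 26.0000 23.4000]
Wrap final raw readings (mod 12): 29.2500 mod 12 = 5.2500; 27.3000 mod 12 = 3.3000; 26.0000 mod 12 = 2.0000; 23.4000 mod 12 = 11.4000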